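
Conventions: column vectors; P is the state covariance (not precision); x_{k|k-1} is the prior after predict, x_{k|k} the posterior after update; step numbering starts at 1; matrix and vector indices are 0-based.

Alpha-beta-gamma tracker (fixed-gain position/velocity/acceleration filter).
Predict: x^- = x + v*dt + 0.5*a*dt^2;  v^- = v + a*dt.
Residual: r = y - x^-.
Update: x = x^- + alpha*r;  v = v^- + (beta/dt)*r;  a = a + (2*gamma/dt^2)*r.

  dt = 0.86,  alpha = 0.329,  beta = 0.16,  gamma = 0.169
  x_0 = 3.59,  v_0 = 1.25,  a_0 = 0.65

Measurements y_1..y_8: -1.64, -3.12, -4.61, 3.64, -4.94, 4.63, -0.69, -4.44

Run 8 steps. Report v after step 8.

v_post = 22.0971

step 1: x_pred=4.9054  r=-6.5454  x^+=2.7519  v^+=0.5913  a^+=-2.3413
step 2: x_pred=2.3946  r=-5.5146  x^+=0.5803  v^+=-2.4482  a^+=-4.8615
step 3: x_pred=-3.3229  r=-1.2871  x^+=-3.7464  v^+=-6.8685  a^+=-5.4497
step 4: x_pred=-11.6686  r=15.3086  x^+=-6.6321  v^+=-8.7071  a^+=1.5464
step 5: x_pred=-13.5483  r=8.6083  x^+=-10.7162  v^+=-5.7757  a^+=5.4804
step 6: x_pred=-13.6566  r=18.2866  x^+=-7.6403  v^+=2.3397  a^+=13.8375
step 7: x_pred=-0.5111  r=-0.1789  x^+=-0.5699  v^+=14.2066  a^+=13.7557
step 8: x_pred=16.7346  r=-21.1746  x^+=9.7682  v^+=22.0971  a^+=4.0788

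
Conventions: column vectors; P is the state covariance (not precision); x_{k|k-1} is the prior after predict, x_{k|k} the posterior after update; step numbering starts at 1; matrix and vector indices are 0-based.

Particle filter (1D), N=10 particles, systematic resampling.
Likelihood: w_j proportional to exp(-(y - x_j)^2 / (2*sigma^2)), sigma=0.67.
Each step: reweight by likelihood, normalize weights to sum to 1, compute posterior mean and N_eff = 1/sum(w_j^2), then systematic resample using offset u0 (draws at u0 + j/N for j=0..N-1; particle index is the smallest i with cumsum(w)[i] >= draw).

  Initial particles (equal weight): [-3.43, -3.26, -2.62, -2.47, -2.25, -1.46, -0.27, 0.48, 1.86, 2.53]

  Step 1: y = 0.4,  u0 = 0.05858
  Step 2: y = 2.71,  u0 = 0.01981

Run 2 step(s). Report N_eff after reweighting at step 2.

N_eff = 1.0903

step 1: w=[0.0000, 0.0000, 0.0000, 0.0001, 0.0002, 0.0123, 0.3525, 0.5770, 0.0541, 0.0037]  mean=0.2731  Neff=2.1723  idx=[6, 6, 6, 6, 7, 7, 7, 7, 7, 8]
step 2: w=[0.0001, 0.0001, 0.0001, 0.0001, 0.0084, 0.0084, 0.0084, 0.0084, 0.0084, 0.9575]  mean=1.8010  Neff=1.0903  idx=[6, 9, 9, 9, 9, 9, 9, 9, 9, 9]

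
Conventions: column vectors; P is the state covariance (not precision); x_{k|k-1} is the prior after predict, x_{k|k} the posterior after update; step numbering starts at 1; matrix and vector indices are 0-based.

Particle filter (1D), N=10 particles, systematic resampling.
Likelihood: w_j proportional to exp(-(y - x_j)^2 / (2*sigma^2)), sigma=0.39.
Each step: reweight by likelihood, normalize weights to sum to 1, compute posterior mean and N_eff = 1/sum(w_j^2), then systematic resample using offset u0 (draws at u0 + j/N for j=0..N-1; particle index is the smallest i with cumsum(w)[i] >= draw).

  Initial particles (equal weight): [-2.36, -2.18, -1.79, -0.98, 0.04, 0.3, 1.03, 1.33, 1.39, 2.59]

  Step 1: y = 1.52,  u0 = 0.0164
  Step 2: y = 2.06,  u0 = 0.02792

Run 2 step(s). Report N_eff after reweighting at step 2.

step 1: w=[0.0000, 0.0000, 0.0000, 0.0000, 0.0003, 0.0032, 0.1958, 0.3829, 0.4078, 0.0100]  mean=1.3046  Neff=2.8464  idx=[6, 6, 7, 7, 7, 7, 8, 8, 8, 8]
step 2: w=[0.0183, 0.0183, 0.1039, 0.1039, 0.1039, 0.1039, 0.1369, 0.1369, 0.1369, 0.1369]  mean=1.3519  Neff=8.4129  idx=[1, 2, 3, 4, 5, 6, 7, 8, 8, 9]

N_eff = 8.4129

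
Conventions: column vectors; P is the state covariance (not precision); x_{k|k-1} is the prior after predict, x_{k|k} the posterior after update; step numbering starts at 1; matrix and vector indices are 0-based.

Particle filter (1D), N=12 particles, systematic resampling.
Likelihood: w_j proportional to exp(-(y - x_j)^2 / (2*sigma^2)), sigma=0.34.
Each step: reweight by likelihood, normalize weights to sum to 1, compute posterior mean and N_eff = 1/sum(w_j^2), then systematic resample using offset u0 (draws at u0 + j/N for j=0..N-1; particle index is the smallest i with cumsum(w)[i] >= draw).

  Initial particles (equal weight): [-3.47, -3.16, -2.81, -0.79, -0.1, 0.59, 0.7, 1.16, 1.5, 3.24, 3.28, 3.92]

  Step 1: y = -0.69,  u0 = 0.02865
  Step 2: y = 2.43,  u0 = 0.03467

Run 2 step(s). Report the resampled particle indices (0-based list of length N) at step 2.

resampled_idx = [10, 10, 10, 10, 10, 10, 11, 11, 11, 11, 11, 11]

step 1: w=[0.0000, 0.0000, 0.0000, 0.8112, 0.1879, 0.0007, 0.0002, 0.0000, 0.0000, 0.0000, 0.0000, 0.0000]  mean=-0.6591  Neff=1.4424  idx=[3, 3, 3, 3, 3, 3, 3, 3, 3, 3, 4, 4]
step 2: w=[0.0000, 0.0000, 0.0000, 0.0000, 0.0000, 0.0000, 0.0000, 0.0000, 0.0000, 0.0000, 0.5000, 0.5000]  mean=-0.1000  Neff=2.0000  idx=[10, 10, 10, 10, 10, 10, 11, 11, 11, 11, 11, 11]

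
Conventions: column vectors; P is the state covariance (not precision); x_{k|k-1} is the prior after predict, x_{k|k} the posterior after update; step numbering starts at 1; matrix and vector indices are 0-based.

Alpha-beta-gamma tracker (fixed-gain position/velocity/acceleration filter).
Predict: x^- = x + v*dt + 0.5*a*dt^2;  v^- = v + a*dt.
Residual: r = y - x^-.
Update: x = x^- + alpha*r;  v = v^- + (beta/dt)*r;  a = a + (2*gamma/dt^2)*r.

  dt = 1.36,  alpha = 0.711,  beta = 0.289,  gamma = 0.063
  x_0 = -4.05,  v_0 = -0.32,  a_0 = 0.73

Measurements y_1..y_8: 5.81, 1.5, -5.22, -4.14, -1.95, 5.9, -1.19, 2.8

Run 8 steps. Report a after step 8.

a_post = -0.1038

step 1: x_pred=-3.8101  r=9.6201  x^+=3.0298  v^+=2.7171  a^+=1.3853
step 2: x_pred=8.0062  r=-6.5062  x^+=3.3803  v^+=3.2186  a^+=0.9421
step 3: x_pred=8.6288  r=-13.8488  x^+=-1.2177  v^+=1.5570  a^+=-0.0013
step 4: x_pred=0.8986  r=-5.0386  x^+=-2.6838  v^+=0.4845  a^+=-0.3445
step 5: x_pred=-2.3435  r=0.3935  x^+=-2.0637  v^+=0.0996  a^+=-0.3177
step 6: x_pred=-2.2221  r=8.1221  x^+=3.5527  v^+=1.3934  a^+=0.2356
step 7: x_pred=5.6656  r=-6.8556  x^+=0.7913  v^+=0.2570  a^+=-0.2315
step 8: x_pred=0.9267  r=1.8733  x^+=2.2586  v^+=0.3403  a^+=-0.1038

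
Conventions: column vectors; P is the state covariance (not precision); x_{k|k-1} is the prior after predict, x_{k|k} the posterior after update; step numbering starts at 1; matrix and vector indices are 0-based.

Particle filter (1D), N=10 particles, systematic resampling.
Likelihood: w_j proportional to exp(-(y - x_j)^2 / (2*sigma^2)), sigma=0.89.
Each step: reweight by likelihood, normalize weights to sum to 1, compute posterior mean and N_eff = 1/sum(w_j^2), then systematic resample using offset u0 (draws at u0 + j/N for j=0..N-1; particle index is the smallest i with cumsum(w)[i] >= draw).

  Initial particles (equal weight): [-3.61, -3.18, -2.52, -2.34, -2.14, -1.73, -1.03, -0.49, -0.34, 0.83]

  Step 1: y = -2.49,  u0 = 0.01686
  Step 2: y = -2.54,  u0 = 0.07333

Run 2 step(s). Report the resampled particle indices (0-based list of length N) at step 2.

step 1: w=[0.0872, 0.1425, 0.1924, 0.1898, 0.1782, 0.1337, 0.0501, 0.0154, 0.0104, 0.0002]  mean=-2.3724  Neff=6.5164  idx=[0, 1, 1, 2, 2, 3, 4, 4, 5, 5]
step 2: w=[0.0597, 0.0949, 0.0949, 0.1229, 0.1229, 0.1199, 0.1111, 0.1111, 0.0813, 0.0813]  mean=-2.4759  Neff=9.6087  idx=[1, 2, 3, 4, 4, 5, 6, 7, 8, 9]

resampled_idx = [1, 2, 3, 4, 4, 5, 6, 7, 8, 9]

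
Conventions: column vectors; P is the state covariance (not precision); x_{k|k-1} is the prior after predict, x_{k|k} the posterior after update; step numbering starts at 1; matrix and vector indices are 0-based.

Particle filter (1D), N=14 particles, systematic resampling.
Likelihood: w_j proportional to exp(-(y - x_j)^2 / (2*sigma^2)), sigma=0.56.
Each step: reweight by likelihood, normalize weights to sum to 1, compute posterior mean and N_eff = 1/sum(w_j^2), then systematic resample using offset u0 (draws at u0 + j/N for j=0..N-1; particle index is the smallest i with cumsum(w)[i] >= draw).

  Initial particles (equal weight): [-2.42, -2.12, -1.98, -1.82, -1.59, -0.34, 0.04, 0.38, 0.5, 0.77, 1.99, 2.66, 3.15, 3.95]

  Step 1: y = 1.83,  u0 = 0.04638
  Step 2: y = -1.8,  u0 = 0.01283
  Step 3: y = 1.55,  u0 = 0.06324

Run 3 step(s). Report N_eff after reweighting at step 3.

N_eff = 12.9529

step 1: w=[0.0000, 0.0000, 0.0000, 0.0000, 0.0000, 0.0003, 0.0037, 0.0216, 0.0367, 0.1026, 0.5910, 0.2053, 0.0383, 0.0005]  mean=1.9502  Neff=2.4673  idx=[8, 9, 10, 10, 10, 10, 10, 10, 10, 10, 11, 11, 11, 12]
step 2: w=[0.8906, 0.1094, 0.0000, 0.0000, 0.0000, 0.0000, 0.0000, 0.0000, 0.0000, 0.0000, 0.0000, 0.0000, 0.0000, 0.0000]  mean=0.5296  Neff=1.2421  idx=[0, 0, 0, 0, 0, 0, 0, 0, 0, 0, 0, 0, 0, 1]
step 3: w=[0.0658, 0.0658, 0.0658, 0.0658, 0.0658, 0.0658, 0.0658, 0.0658, 0.0658, 0.0658, 0.0658, 0.0658, 0.0658, 0.1447]  mean=0.5391  Neff=12.9529  idx=[0, 2, 3, 4, 5, 6, 7, 8, 9, 10, 11, 12, 13, 13]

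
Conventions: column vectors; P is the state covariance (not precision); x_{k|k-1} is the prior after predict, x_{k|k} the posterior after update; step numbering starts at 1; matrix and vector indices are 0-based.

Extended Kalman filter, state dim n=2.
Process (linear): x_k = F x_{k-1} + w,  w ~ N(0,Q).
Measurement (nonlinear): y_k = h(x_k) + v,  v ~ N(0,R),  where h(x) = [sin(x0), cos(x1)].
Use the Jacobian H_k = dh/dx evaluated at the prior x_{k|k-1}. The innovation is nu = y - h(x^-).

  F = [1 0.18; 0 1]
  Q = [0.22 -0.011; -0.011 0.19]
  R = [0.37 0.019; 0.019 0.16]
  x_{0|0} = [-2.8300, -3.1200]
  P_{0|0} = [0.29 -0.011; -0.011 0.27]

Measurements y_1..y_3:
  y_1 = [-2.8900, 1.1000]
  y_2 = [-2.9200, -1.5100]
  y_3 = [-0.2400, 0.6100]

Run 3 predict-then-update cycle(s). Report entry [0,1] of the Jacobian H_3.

step 1: x^-=[-3.3916, -3.1200]  P^-=[0.5148 0.0266; 0.0266 0.4600]  H_jac=[-0.9689 0.0000; 0.0000 0.0216]  S=[0.8533 0.0184; 0.0184 0.1602]  K=[-0.5861 0.0711; -0.0316 0.0656]  nu=[-3.1374, 2.0998]  x^+=[-1.4036, -2.8830]  P^+=[0.2224 0.0108; 0.0108 0.4585]
step 2: x^-=[-1.9225, -2.8830]  P^-=[0.4612 0.0823; 0.0823 0.6485]  H_jac=[-0.3445 0.0000; 0.0000 0.2557]  S=[0.4247 0.0117; 0.0117 0.2024]  K=[-0.3776 0.1259; -0.0896 0.8246]  nu=[-1.9812, -0.5433]  x^+=[-1.2429, -3.1535]  P^+=[0.3985 0.0507; 0.0507 0.5092]
step 3: x^-=[-1.8105, -3.1535]  P^-=[0.6533 0.1314; 0.1314 0.6992]  H_jac=[-0.2375 0.0000; 0.0000 -0.0119]  S=[0.4068 0.0194; 0.0194 0.1601]  K=[-0.3830 0.0366; -0.0747 -0.0428]  nu=[0.7314, 1.6099]  x^+=[-2.0318, -3.2769]  P^+=[0.5939 0.1197; 0.1197 0.6965]

H_jac[0,1] = 0.0000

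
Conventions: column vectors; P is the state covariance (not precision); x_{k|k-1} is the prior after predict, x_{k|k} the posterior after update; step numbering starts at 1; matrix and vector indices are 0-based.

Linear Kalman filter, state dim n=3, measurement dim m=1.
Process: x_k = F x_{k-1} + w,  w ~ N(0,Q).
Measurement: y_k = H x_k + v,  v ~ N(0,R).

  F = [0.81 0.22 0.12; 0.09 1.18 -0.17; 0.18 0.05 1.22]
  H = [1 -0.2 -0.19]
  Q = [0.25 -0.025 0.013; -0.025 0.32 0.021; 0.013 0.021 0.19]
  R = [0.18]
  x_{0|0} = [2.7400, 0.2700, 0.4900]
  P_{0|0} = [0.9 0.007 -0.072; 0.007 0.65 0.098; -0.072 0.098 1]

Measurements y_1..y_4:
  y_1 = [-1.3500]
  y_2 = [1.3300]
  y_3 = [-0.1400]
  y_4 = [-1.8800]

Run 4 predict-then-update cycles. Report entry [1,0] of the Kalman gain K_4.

K[1,0] = 0.6479

step 1: x^-=[2.3376, 0.4819, 1.1045]  P^-=[0.8800 0.2151 0.2525; 0.2151 1.2256 0.0026; 0.2525 0.0026 1.6896]  S=[0.9882]  K=[0.7984; -0.0309; -0.0699]  nu=[-3.3814]  x^+=[-0.3621, 0.5862, 1.3407]  P^+=[0.2501 0.2395 0.3076; 0.2395 1.2247 0.0005; 0.3076 0.0005 1.6848]
step 2: x^-=[-0.0035, 0.4312, 1.5998]  P^-=[0.6428 0.4714 0.6395; 0.4714 2.1172 -0.1752; 0.6395 -0.1752 2.8483]  S=[0.5654]  K=[0.7552; 0.1437; 0.2359]  nu=[1.7237]  x^+=[1.2983, 0.6790, 2.0065]  P^+=[0.3203 0.4101 0.5388; 0.4101 2.1055 -0.1943; 0.5388 -0.1943 2.8169]
step 3: x^-=[1.4417, 0.5769, 2.7155]  P^-=[0.8433 0.7989 1.0189; 0.7989 3.4843 -0.5803; 1.0189 -0.5803 4.6186]  S=[0.5785]  K=[0.8468; 0.3670; 0.4449]  nu=[-0.9504]  x^+=[0.6369, 0.2281, 2.2927]  P^+=[0.4284 0.6191 0.8009; 0.6191 3.4064 -0.6747; 0.8009 -0.6747 4.5041]
step 4: x^-=[0.8412, -0.0632, 2.9231]  P^-=[1.1015 1.2307 1.4455; 1.2307 5.5745 -1.4731; 1.4455 -1.4731 7.1968]  S=[0.6108]  K=[0.9508; 0.6479; 0.6103]  nu=[-2.1785]  x^+=[-1.2301, -1.4748, 1.5936]  P^+=[0.5494 0.8545 1.0911; 0.8545 5.3180 -1.7146; 1.0911 -1.7146 6.9693]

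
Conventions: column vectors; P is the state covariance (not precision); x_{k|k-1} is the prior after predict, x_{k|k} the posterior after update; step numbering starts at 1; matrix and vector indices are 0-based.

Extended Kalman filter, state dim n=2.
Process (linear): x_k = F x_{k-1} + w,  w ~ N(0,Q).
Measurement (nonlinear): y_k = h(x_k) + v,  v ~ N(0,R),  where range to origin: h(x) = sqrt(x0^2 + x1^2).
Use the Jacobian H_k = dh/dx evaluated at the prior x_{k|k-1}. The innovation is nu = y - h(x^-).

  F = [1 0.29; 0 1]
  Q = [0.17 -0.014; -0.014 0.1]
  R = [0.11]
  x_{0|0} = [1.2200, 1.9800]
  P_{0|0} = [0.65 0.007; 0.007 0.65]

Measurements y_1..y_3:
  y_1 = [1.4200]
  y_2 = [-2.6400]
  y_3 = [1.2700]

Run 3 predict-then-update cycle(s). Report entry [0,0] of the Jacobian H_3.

H_jac[0,0] = -0.8915

step 1: x^-=[1.7942, 1.9800]  P^-=[0.8787 0.1815; 0.1815 0.7500]  H_jac=[0.6715 0.7410]  S=[1.0987]  K=[0.6595; 0.6168]  nu=[-1.2520]  x^+=[0.9685, 1.2078]  P^+=[0.4009 -0.2654; -0.2654 0.3320]
step 2: x^-=[1.3188, 1.2078]  P^-=[0.4449 -0.1831; -0.1831 0.4320]  H_jac=[0.7375 0.6754]  S=[0.3666]  K=[0.5576; 0.4276]  nu=[-4.4283]  x^+=[-1.1504, -0.6857]  P^+=[0.3309 -0.2705; -0.2705 0.3650]
step 3: x^-=[-1.3492, -0.6857]  P^-=[0.3747 -0.1787; -0.1787 0.4650]  H_jac=[-0.8915 -0.4530]  S=[0.3589]  K=[-0.7052; -0.1432]  nu=[-0.2434]  x^+=[-1.1775, -0.6508]  P^+=[0.1962 -0.2149; -0.2149 0.4577]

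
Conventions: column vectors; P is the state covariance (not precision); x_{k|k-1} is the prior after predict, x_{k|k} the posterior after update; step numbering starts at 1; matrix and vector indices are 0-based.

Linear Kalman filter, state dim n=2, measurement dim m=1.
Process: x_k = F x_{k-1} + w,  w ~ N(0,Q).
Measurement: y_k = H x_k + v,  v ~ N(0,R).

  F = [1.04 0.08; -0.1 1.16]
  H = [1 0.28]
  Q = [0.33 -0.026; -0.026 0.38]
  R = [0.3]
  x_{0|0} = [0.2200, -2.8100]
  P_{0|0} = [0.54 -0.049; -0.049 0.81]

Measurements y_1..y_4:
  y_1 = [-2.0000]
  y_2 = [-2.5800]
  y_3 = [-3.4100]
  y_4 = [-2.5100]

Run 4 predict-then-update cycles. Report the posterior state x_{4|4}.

step 1: x^-=[0.0040, -3.2816]  P^-=[0.9111 -0.0657; -0.0657 1.4867]  S=[1.2909]  K=[0.6916; 0.2716]  nu=[-1.0852]  x^+=[-0.7464, -3.5763]  P^+=[0.2937 -0.3081; -0.3081 1.3915]
step 2: x^-=[-1.0624, -4.0739]  P^-=[0.6053 -0.2967; -0.2967 2.3268]  S=[0.9216]  K=[0.5667; 0.3850]  nu=[-0.3769]  x^+=[-1.2760, -4.2190]  P^+=[0.3094 -0.4978; -0.4978 2.1902]
step 3: x^-=[-1.6646, -4.7664]  P^-=[0.5958 -0.4514; -0.4514 3.4458]  S=[0.9132]  K=[0.5141; 0.5622]  nu=[-0.4109]  x^+=[-1.8758, -4.9974]  P^+=[0.3545 -0.7153; -0.7153 3.1571]
step 4: x^-=[-2.3506, -5.6094]  P^-=[0.6146 -0.6272; -0.6272 4.7978]  S=[0.9396]  K=[0.4673; 0.7623]  nu=[1.4112]  x^+=[-1.6912, -4.5336]  P^+=[0.4095 -0.9618; -0.9618 4.2518]

x_post = [-1.6912, -4.5336]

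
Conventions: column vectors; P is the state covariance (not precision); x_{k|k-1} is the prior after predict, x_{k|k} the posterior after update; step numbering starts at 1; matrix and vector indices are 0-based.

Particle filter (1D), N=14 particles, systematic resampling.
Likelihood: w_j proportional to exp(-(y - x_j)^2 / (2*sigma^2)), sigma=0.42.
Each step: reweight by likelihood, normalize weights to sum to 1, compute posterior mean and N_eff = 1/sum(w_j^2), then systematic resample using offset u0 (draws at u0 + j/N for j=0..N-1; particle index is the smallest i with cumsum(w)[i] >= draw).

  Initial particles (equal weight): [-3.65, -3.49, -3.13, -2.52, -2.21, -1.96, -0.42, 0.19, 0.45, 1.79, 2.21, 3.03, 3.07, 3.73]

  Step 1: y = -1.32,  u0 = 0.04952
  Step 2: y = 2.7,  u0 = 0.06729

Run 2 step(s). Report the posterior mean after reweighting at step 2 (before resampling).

step 1: w=[0.0000, 0.0000, 0.0002, 0.0314, 0.1967, 0.5816, 0.1870, 0.0029, 0.0003, 0.0000, 0.0000, 0.0000, 0.0000, 0.0000]  mean=-1.7322  Neff=2.4216  idx=[4, 4, 4, 5, 5, 5, 5, 5, 5, 5, 5, 6, 6, 6]
step 2: w=[0.0000, 0.0000, 0.0000, 0.0000, 0.0000, 0.0000, 0.0000, 0.0000, 0.0000, 0.0000, 0.0000, 0.3333, 0.3333, 0.3333]  mean=-0.4200  Neff=3.0000  idx=[11, 11, 11, 11, 12, 12, 12, 12, 12, 13, 13, 13, 13, 13]

post_mean = -0.4200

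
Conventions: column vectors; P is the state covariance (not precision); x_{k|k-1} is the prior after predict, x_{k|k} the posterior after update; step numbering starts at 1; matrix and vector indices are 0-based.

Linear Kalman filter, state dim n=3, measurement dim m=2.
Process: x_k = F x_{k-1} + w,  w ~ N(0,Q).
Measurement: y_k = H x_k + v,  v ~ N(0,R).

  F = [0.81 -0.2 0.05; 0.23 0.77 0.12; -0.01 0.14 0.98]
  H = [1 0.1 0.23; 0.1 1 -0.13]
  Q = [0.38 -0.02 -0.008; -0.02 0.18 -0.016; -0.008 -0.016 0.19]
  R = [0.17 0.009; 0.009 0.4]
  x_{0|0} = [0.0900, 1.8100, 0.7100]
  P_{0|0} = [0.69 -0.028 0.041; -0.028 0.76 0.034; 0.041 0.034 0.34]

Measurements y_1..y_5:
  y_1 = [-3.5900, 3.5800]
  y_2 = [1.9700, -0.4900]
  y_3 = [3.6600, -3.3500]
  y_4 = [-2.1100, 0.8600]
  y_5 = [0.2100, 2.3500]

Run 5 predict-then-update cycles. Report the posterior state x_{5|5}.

step 1: x^-=[-0.2536, 1.4996, 0.9483]  P^-=[0.8757 -0.0177 0.0047; -0.0177 0.6706 0.1391; 0.0047 0.1391 0.5401]  S=[1.0860 0.1593; 0.1593 1.0487]  K=[0.8142 -0.0576; -0.0165 0.6231; 0.1246 0.0472]  nu=[-3.7045, 2.2290]  x^+=[-3.3981, 2.9495, 0.5920]  P^+=[0.1673 -0.0464 -0.1076; -0.0464 0.2665 0.0982; -0.1076 0.0982 0.5190]
step 2: x^-=[-3.3127, 1.5606, 1.0271]  P^-=[0.5061 -0.0639 -0.1007; -0.0639 0.3501 0.1239; -0.1007 0.1239 0.7229]  S=[0.6644 0.0462; 0.0462 0.7250]  K=[0.7204 -0.0461; -0.0321 0.4539; 0.1160 0.0200]  nu=[4.8905, -1.5858]  x^+=[0.2835, 0.6840, 1.5626]  P^+=[0.1628 -0.0485 -0.1559; -0.0485 0.2014 0.1174; -0.1559 0.1174 0.7135]
step 3: x^-=[0.1709, 0.7794, 1.6243]  P^-=[0.4974 -0.0597 -0.1315; -0.0597 0.3142 0.1436; -0.1315 0.1436 0.9146]  S=[0.6531 0.0478; 0.0478 0.6888]  K=[0.7090 -0.0388; -0.0236 0.4220; 0.1423 0.0070]  nu=[3.0375, -3.9353]  x^+=[2.4771, -0.9530, 2.0290]  P^+=[0.1707 -0.0518 -0.1971; -0.0518 0.1921 0.1409; -0.1971 0.1409 0.9013]
step 4: x^-=[2.2985, 0.0794, 1.8302]  P^-=[0.4999 -0.0617 -0.1596; -0.0617 0.3127 0.1736; -0.1596 0.1736 1.1020]  S=[0.6536 0.0497; 0.0497 0.6830]  K=[0.7022 -0.0379; -0.0172 0.4170; 0.1695 0.0086]  nu=[-4.8374, 0.7887]  x^+=[-1.1282, 0.4916, 1.0171]  P^+=[0.1793 -0.0576 -0.2372; -0.0576 0.1944 0.1695; -0.2372 0.1695 1.0831]
step 5: x^-=[-0.9613, 0.2411, 1.0768]  P^-=[0.5042 -0.0666 -0.1886; -0.0666 0.3182 0.2081; -0.1886 0.2081 1.2853]  S=[0.6549 0.0508; 0.0508 0.6824]  K=[0.6966 -0.0397; -0.0125 0.4178; 0.1937 0.0180]  nu=[0.8995, 2.3450]  x^+=[-0.4278, 1.2096, 1.2933]  P^+=[0.1882 -0.0644 -0.2768; -0.0644 0.1995 0.2004; -0.2768 0.2004 1.2602]

x_post = [-0.4278, 1.2096, 1.2933]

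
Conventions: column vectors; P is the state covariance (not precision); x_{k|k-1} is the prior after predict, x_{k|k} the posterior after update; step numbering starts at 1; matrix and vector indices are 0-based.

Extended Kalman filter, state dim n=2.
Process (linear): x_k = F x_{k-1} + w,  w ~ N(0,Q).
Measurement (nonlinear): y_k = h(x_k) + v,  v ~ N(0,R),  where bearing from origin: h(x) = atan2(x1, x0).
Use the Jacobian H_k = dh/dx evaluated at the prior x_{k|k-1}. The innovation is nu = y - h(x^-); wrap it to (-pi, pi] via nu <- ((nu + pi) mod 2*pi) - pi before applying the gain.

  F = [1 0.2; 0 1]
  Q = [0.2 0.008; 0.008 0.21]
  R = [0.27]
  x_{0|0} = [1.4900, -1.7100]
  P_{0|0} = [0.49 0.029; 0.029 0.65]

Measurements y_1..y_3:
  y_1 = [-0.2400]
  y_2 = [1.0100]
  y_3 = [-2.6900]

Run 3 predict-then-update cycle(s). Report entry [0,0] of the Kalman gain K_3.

step 1: x^-=[1.1480, -1.7100]  P^-=[0.7276 0.1670; 0.1670 0.8600]  H_jac=[0.4031 0.2706]  S=[0.4877]  K=[0.6941; 0.6153]  nu=[0.7396]  x^+=[1.6614, -1.2549]  P^+=[0.4926 -0.0413; -0.0413 0.6754]
step 2: x^-=[1.4104, -1.2549]  P^-=[0.7031 0.1018; 0.1018 0.8854]  H_jac=[0.3521 0.3957]  S=[0.5242]  K=[0.5492; 0.7368]  nu=[1.7372]  x^+=[2.3643, 0.0249]  P^+=[0.5451 -0.1103; -0.1103 0.6008]
step 3: x^-=[2.3693, 0.0249]  P^-=[0.7250 0.0179; 0.0179 0.8108]  H_jac=[-0.0044 0.4220]  S=[0.4144]  K=[0.0104; 0.8256]  nu=[-2.7005]  x^+=[2.3412, -2.2047]  P^+=[0.7249 0.0143; 0.0143 0.5284]

K[0,0] = 0.0104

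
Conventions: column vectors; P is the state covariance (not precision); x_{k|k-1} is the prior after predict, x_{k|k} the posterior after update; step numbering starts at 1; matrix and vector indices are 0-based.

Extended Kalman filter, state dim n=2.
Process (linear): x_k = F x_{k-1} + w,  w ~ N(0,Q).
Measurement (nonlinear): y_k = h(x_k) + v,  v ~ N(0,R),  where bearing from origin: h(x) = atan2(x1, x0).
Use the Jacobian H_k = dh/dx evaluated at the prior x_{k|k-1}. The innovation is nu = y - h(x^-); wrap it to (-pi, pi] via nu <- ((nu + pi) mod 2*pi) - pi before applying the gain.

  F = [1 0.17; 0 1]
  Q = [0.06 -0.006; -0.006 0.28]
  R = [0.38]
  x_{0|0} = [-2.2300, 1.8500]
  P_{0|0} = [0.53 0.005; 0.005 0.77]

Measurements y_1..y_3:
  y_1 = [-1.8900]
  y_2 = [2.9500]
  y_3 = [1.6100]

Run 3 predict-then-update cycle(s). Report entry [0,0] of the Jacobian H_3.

step 1: x^-=[-1.9155, 1.8500]  P^-=[0.6140 0.1299; 0.1299 1.0500]  H_jac=[-0.2609 -0.2701]  S=[0.5167]  K=[-0.3779; -0.6145]  nu=[2.0196]  x^+=[-2.6787, 0.6090]  P^+=[0.5402 0.0099; 0.0099 0.8549]
step 2: x^-=[-2.5751, 0.6090]  P^-=[0.6283 0.1493; 0.1493 1.1349]  H_jac=[-0.0870 -0.3678]  S=[0.5478]  K=[-0.1999; -0.7856]  nu=[0.0406]  x^+=[-2.5833, 0.5771]  P^+=[0.6064 0.0632; 0.0632 0.7968]
step 3: x^-=[-2.4852, 0.5771]  P^-=[0.7109 0.1927; 0.1927 1.0768]  H_jac=[-0.0887 -0.3818]  S=[0.5556]  K=[-0.2458; -0.7707]  nu=[-1.3034]  x^+=[-2.1647, 1.5816]  P^+=[0.6773 0.0874; 0.0874 0.7468]

H_jac[0,0] = -0.0887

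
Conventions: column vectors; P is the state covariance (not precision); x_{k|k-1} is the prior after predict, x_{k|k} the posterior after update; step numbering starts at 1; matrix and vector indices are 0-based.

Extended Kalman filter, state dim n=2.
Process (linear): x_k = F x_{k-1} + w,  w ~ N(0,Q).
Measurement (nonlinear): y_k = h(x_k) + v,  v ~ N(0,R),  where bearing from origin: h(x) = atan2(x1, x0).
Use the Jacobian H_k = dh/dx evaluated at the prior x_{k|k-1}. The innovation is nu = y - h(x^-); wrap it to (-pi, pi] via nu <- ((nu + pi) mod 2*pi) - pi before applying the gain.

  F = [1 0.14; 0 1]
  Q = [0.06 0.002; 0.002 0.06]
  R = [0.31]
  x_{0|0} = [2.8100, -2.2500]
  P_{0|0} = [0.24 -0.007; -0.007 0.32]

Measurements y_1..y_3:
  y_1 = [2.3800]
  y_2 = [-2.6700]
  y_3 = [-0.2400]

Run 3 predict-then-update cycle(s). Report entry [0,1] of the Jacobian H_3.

H_jac[0,1] = 0.2272

step 1: x^-=[2.4950, -2.2500]  P^-=[0.3043 0.0398; 0.0398 0.3800]  H_jac=[0.1993 0.2210]  S=[0.3442]  K=[0.2018; 0.2671]  nu=[3.1138]  x^+=[3.1234, -1.4183]  P^+=[0.2903 0.0212; 0.0212 0.3554]
step 2: x^-=[2.9249, -1.4183]  P^-=[0.3632 0.0730; 0.0730 0.4154]  H_jac=[0.1342 0.2768]  S=[0.3538]  K=[0.1949; 0.3527]  nu=[-2.2185]  x^+=[2.4924, -2.2008]  P^+=[0.3498 0.0487; 0.0487 0.3714]
step 3: x^-=[2.1843, -2.2008]  P^-=[0.4307 0.1027; 0.1027 0.4314]  H_jac=[0.2289 0.2272]  S=[0.3655]  K=[0.3335; 0.3325]  nu=[0.5492]  x^+=[2.3675, -2.0183]  P^+=[0.3900 0.0622; 0.0622 0.3910]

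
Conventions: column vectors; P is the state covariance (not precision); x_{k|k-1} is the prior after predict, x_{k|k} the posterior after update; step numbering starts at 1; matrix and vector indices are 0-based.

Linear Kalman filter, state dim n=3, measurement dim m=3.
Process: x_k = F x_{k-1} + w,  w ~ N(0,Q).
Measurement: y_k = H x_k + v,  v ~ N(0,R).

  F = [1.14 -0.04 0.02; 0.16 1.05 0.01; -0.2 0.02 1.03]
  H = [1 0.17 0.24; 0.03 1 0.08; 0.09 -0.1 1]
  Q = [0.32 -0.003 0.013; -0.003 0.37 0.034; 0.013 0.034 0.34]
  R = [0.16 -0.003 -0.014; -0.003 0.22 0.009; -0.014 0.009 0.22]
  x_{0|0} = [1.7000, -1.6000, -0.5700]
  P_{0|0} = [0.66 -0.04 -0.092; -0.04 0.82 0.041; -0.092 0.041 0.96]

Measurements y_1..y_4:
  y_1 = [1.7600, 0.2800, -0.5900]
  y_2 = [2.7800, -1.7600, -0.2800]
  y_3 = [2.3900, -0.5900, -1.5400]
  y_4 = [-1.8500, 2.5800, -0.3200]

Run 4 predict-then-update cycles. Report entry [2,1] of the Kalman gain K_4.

K[2,1] = 0.0756

step 1: x^-=[1.9906, -1.4137, -0.9591]  P^-=[1.1788 0.0350 -0.2289; 0.0350 1.2782 0.0776; -0.2289 0.0776 1.4251]  S=[1.3662 0.3119 0.1869; 0.3119 1.5218 0.0699; 0.1869 0.0699 1.6101]  K=[0.8826 -0.1387 -0.1749; 0.0147 0.8448 -0.0676; -0.0473 0.0912 0.8690]  nu=[0.2399, 1.7107, 0.0486]  x^+=[1.9566, 0.0317, -0.7722]  P^+=[0.1668 -0.0341 -0.0705; -0.0341 0.1851 0.0141; -0.0705 0.0141 0.2004]
step 2: x^-=[2.2139, 0.3387, -1.1861]  P^-=[0.5370 -0.0216 -0.1052; -0.0216 0.5670 0.0454; -0.1052 0.0454 0.5893]  S=[0.6932 0.1014 0.0671; 0.1014 0.7967 0.0402; 0.0671 0.0402 0.7917]  K=[0.7612 -0.1079 -0.1281; 0.0243 0.7151 -0.0550; -0.0181 0.0780 0.7242]  nu=[0.7932, -2.0702, 0.7407]  x^+=[2.9461, -1.1632, -0.8256]  P^+=[0.1418 -0.0270 -0.0553; -0.0270 0.1566 0.0121; -0.0553 0.0121 0.1665]
step 3: x^-=[3.3886, -0.7582, -1.4628]  P^-=[0.5045 -0.0164 -0.0820; -0.0164 0.5373 0.0441; -0.0820 0.0441 0.5458]  S=[0.6701 0.1015 0.0773; 0.1015 0.7669 0.0396; 0.0773 0.0396 0.7520]  K=[0.7486 -0.1032 -0.1180; 0.0273 0.7037 -0.0546; -0.0088 0.0759 0.7071]  nu=[-0.5186, 0.1836, -0.4580]  x^+=[3.0355, -0.6182, -1.7681]  P^+=[0.1387 -0.0260 -0.0525; -0.0260 0.1541 0.0117; -0.0525 0.0117 0.1623]
step 4: x^-=[3.4498, -0.1811, -2.4407]  P^-=[0.5006 -0.0156 -0.0781; -0.0156 0.5348 0.0439; -0.0781 0.0439 0.5400]  S=[0.6679 0.1020 0.0795; 0.1020 0.7644 0.0394; 0.0795 0.0394 0.7469]  K=[0.7469 -0.1026 -0.1163; 0.0278 0.7027 -0.0547; -0.0071 0.0756 0.7045]  nu=[-4.6833, 2.8529, 1.7921]  x^+=[-0.5491, 1.5954, -0.9292]  P^+=[0.1383 -0.0258 -0.0520; -0.0258 0.1539 0.0116; -0.0520 0.0116 0.1616]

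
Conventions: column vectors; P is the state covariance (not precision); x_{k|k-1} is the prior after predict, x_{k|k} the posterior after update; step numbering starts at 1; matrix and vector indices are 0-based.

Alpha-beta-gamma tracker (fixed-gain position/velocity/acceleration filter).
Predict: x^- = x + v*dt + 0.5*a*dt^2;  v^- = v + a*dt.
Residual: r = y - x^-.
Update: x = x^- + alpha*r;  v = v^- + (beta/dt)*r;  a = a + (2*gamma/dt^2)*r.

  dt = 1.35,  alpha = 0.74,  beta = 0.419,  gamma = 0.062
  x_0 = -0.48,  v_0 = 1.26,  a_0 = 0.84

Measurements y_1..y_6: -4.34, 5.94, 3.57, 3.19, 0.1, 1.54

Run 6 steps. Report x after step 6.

step 1: x_pred=1.9865  r=-6.3265  x^+=-2.6951  v^+=0.4305  a^+=0.4096
step 2: x_pred=-1.7408  r=7.6808  x^+=3.9430  v^+=3.3673  a^+=0.9321
step 3: x_pred=9.3382  r=-5.7682  x^+=5.0697  v^+=2.8354  a^+=0.5397
step 4: x_pred=9.3893  r=-6.1993  x^+=4.8018  v^+=1.6399  a^+=0.1179
step 5: x_pred=7.1231  r=-7.0231  x^+=1.9260  v^+=-0.3807  a^+=-0.3599
step 6: x_pred=1.0840  r=0.4560  x^+=1.4215  v^+=-0.7251  a^+=-0.3289

x_post = 1.4215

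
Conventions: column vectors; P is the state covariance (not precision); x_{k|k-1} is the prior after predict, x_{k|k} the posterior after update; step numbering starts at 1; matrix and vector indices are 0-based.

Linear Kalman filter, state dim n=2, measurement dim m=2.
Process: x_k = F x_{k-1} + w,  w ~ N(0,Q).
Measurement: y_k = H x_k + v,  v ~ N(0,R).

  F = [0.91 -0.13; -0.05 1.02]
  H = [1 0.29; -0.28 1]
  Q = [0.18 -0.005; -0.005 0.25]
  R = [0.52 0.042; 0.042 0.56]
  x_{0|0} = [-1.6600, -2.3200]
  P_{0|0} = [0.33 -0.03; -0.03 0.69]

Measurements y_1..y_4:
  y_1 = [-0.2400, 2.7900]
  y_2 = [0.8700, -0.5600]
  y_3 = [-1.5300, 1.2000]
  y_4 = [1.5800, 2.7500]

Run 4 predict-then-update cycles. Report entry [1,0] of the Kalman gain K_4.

K[1,0] = 0.0821

step 1: x^-=[-1.2090, -2.2834]  P^-=[0.4720 -0.1396; -0.1396 0.9718]  S=[0.9928 0.0634; 0.0634 1.6469]  K=[0.4463 -0.1822; 0.1043 0.6098]  nu=[1.6312, 4.7349]  x^+=[-1.3435, 0.7739]  P^+=[0.2299 -0.0189; -0.0189 0.3406]
step 2: x^-=[-1.3232, 0.8566]  P^-=[0.3806 -0.0783; -0.0783 0.6068]  S=[0.9062 0.0395; 0.0395 1.2405]  K=[0.4020 -0.1618; 0.0858 0.5041]  nu=[1.9448, -1.7871]  x^+=[-0.2523, 0.1226]  P^+=[0.2068 -0.0158; -0.0158 0.2815]
step 3: x^-=[-0.2455, 0.1377]  P^-=[0.3598 -0.0665; -0.0665 0.5450]  S=[0.8870 0.0382; 0.0382 1.1704]  K=[0.3905 -0.1556; 0.0826 0.4788]  nu=[-1.3244, 0.9936]  x^+=[-0.9174, 0.5041]  P^+=[0.2008 -0.0145; -0.0145 0.2675]
step 4: x^-=[-0.9004, 0.5601]  P^-=[0.3542 -0.0632; -0.0632 0.5303]  S=[0.8822 0.0385; 0.0385 1.1535]  K=[0.3875 -0.1537; 0.0821 0.4724]  nu=[2.3179, 1.9378]  x^+=[-0.3001, 1.6656]  P^+=[0.1991 -0.0141; -0.0141 0.2640]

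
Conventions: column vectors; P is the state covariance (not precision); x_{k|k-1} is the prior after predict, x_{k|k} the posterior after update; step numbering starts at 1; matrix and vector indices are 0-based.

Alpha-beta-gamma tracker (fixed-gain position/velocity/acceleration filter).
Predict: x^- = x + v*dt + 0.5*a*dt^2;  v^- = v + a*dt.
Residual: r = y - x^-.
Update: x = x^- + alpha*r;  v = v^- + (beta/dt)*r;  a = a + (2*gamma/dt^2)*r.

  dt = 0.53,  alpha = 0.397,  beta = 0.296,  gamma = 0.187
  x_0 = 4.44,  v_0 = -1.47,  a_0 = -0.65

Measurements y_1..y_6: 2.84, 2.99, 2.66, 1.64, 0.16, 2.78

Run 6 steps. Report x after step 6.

step 1: x_pred=3.5696  r=-0.7296  x^+=3.2800  v^+=-2.2220  a^+=-1.6214
step 2: x_pred=1.8746  r=1.1154  x^+=2.3174  v^+=-2.4584  a^+=-0.1363
step 3: x_pred=0.9953  r=1.6647  x^+=1.6562  v^+=-1.6009  a^+=2.0801
step 4: x_pred=1.0999  r=0.5401  x^+=1.3143  v^+=-0.1968  a^+=2.7993
step 5: x_pred=1.6032  r=-1.4432  x^+=1.0302  v^+=0.4808  a^+=0.8778
step 6: x_pred=1.4084  r=1.3716  x^+=1.9529  v^+=1.7121  a^+=2.7041

x_post = 1.9529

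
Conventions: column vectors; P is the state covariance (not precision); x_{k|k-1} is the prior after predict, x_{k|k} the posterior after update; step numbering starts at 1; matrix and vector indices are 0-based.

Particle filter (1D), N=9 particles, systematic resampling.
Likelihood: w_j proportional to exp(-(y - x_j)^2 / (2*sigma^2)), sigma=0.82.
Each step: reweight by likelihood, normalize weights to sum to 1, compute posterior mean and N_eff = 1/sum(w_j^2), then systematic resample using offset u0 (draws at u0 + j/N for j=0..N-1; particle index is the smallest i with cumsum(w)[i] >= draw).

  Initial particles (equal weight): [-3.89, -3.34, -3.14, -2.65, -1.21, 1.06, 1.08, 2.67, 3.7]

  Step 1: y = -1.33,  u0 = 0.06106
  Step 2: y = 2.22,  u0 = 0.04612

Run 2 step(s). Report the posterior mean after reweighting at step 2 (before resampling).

step 1: w=[0.0053, 0.0345, 0.0610, 0.1907, 0.6892, 0.0100, 0.0093, 0.0000, 0.0000]  mean=-1.6462  Neff=1.9359  idx=[2, 3, 3, 4, 4, 4, 4, 4, 4]
step 2: w=[0.0000, 0.0000, 0.0000, 0.1667, 0.1667, 0.1667, 0.1667, 0.1667, 0.1667]  mean=-1.2101  Neff=6.0006  idx=[3, 3, 4, 5, 5, 6, 7, 7, 8]

post_mean = -1.2101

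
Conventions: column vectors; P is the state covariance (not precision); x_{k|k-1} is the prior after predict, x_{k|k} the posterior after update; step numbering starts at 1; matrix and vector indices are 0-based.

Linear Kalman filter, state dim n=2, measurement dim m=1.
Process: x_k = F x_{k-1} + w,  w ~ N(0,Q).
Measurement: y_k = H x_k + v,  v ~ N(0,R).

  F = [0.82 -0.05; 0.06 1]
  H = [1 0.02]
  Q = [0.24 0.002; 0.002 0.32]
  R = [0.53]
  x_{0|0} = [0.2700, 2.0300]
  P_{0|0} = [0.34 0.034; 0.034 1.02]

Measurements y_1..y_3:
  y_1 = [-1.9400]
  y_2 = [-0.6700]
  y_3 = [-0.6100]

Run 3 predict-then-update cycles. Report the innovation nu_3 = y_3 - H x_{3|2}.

step 1: x^-=[0.1199, 2.0462]  P^-=[0.4684 -0.0045; -0.0045 1.3453]  S=[0.9987]  K=[0.4689; 0.0224]  nu=[-2.1008]  x^+=[-0.8651, 1.9991]  P^+=[0.2488 -0.0150; -0.0150 1.3448]
step 2: x^-=[-0.8094, 1.9471]  P^-=[0.4119 -0.0653; -0.0653 1.6639]  S=[0.9399]  K=[0.4368; -0.0340]  nu=[0.1004]  x^+=[-0.7655, 1.9437]  P^+=[0.2325 -0.0513; -0.0513 1.6628]
step 3: x^-=[-0.7249, 1.8978]  P^-=[0.4047 -0.1116; -0.1116 1.9775]  S=[0.9310]  K=[0.4323; -0.0774]  nu=[0.0769]  x^+=[-0.6916, 1.8918]  P^+=[0.2307 -0.0805; -0.0805 1.9719]

innov = [0.0769]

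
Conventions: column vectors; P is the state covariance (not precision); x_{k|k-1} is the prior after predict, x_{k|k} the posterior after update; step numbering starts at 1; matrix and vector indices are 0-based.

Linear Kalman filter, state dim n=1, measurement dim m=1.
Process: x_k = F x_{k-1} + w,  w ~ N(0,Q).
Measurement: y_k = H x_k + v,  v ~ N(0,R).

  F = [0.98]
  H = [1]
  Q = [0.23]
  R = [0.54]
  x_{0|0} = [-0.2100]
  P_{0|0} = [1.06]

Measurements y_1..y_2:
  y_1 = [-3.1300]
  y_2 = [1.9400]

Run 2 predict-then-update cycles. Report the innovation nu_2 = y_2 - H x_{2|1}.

step 1: x^-=[-0.2058]  P^-=[1.2480]  S=[1.7880]  K=[0.6980]  nu=[-2.9242]  x^+=[-2.2469]  P^+=[0.3769]
step 2: x^-=[-2.2019]  P^-=[0.5920]  S=[1.1320]  K=[0.5230]  nu=[4.1419]  x^+=[-0.0358]  P^+=[0.2824]

innov = [4.1419]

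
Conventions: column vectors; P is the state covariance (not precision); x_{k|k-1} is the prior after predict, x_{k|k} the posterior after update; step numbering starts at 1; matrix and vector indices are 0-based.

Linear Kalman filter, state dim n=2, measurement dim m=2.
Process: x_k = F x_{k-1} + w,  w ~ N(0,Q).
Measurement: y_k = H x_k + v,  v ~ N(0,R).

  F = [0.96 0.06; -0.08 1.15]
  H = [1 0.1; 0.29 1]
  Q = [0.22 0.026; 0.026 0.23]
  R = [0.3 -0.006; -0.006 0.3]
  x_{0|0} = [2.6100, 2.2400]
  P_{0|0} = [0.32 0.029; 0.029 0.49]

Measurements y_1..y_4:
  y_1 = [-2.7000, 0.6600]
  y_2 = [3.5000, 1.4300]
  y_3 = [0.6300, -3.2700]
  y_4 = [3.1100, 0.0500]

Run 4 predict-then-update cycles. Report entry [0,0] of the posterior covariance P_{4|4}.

P_post[0,0] = 0.1685

step 1: x^-=[2.6400, 2.3672]  P^-=[0.5200 0.0671; 0.0671 0.8747]  S=[0.8422 0.3013; 0.3013 1.2574]  K=[0.6163 0.0256; -0.0775 0.7297]  nu=[-5.5767, -2.4728]  x^+=[-0.8601, 0.9952]  P^+=[0.1898 -0.0511; -0.0511 0.2342]
step 2: x^-=[-0.7660, 1.2133]  P^-=[0.3899 -0.0285; -0.0285 0.5503]  S=[0.6897 0.1327; 0.1327 0.8666]  K=[0.5589 0.0119; -0.0845 0.6385]  nu=[4.1446, 0.4389]  x^+=[1.5557, 1.1434]  P^+=[0.1726 -0.0498; -0.0498 0.2065]
step 3: x^-=[1.5621, 1.1904]  P^-=[0.3741 -0.0278; -0.0278 0.5134]  S=[0.6736 0.1252; 0.1252 0.8287]  K=[0.5485 0.0145; -0.0806 0.6219]  nu=[-1.0511, -4.9134]  x^+=[0.9143, -1.7806]  P^+=[0.1693 -0.0480; -0.0480 0.2010]
step 4: x^-=[0.7709, -2.1209]  P^-=[0.3712 -0.0259; -0.0259 0.5057]  S=[0.6710 0.1255; 0.1255 0.8219]  K=[0.5463 0.0160; -0.0789 0.6182]  nu=[2.5512, 1.9473]  x^+=[2.1957, -1.1184]  P^+=[0.1685 -0.0474; -0.0474 0.1997]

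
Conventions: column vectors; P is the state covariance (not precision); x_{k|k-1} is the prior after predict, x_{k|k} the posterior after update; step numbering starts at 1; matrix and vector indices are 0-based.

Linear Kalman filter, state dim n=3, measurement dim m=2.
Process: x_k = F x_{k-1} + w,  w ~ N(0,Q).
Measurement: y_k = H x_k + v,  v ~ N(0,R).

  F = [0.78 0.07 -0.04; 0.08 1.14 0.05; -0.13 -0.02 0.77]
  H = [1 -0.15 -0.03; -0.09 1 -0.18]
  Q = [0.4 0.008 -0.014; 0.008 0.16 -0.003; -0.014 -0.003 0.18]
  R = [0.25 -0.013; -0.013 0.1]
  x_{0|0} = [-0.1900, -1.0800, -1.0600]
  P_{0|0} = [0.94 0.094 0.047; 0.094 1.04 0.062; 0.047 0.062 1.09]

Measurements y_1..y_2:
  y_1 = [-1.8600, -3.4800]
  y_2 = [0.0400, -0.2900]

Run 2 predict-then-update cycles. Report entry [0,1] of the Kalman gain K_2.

step 1: x^-=[-0.1814, -1.2994, -0.7699]  P^-=[0.9857 0.2307 -0.1148; 0.2307 1.5449 0.0483; -0.1148 0.0483 0.8317]  S=[1.2094 -0.0750; -0.0750 1.6172]  K=[0.7978 0.1375; 0.0562 0.9397; -0.1254 -0.0621]  nu=[-1.8966, -2.3355]  x^+=[-2.0158, -3.6006, -0.3870]  P^+=[0.2018 0.0242 0.0150; 0.0242 0.1210 0.1421; 0.0150 0.1421 0.8076]
step 2: x^-=[-1.8089, -4.2853, 0.0361]  P^-=[0.5256 0.0449 -0.0432; 0.0449 0.3413 0.1451; -0.0432 0.1451 0.6551]  S=[0.7743 -0.0552; -0.0552 0.4051]  K=[0.6793 0.1059; 0.0414 0.7738; -0.1049 0.0623]  nu=[1.2072, 3.8390]  x^+=[-0.5824, -1.2647, 0.1488]  P^+=[0.1717 0.0192 0.0110; 0.0192 0.1010 0.1245; 0.0110 0.1245 0.6442]

K[0,1] = 0.1059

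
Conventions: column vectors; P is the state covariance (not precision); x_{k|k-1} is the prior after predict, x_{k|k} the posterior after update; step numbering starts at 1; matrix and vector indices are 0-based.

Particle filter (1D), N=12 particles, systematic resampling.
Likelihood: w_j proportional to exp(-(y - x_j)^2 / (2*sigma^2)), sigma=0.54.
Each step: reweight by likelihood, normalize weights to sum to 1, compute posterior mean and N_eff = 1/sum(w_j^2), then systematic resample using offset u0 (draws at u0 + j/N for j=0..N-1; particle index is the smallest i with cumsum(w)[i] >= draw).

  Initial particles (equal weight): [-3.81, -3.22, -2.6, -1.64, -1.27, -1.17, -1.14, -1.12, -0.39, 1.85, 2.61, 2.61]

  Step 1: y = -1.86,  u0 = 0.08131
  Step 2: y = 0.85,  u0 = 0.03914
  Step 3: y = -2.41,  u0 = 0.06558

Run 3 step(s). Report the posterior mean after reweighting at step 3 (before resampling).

post_mean = -1.0366

step 1: w=[0.0005, 0.0132, 0.1232, 0.2900, 0.1734, 0.1393, 0.1295, 0.1232, 0.0077, 0.0000, 0.0000, 0.0000]  mean=-1.5120  Neff=5.5274  idx=[2, 3, 3, 3, 3, 4, 4, 5, 6, 6, 7, 8]
step 2: w=[0.0000, 0.0003, 0.0003, 0.0003, 0.0003, 0.0058, 0.0058, 0.0119, 0.0146, 0.0146, 0.0167, 0.9293]  mean=-0.4452  Neff=1.1567  idx=[8, 11, 11, 11, 11, 11, 11, 11, 11, 11, 11, 11]
step 3: w=[0.8621, 0.0125, 0.0125, 0.0125, 0.0125, 0.0125, 0.0125, 0.0125, 0.0125, 0.0125, 0.0125, 0.0125]  mean=-1.0366  Neff=1.3423  idx=[0, 0, 0, 0, 0, 0, 0, 0, 0, 0, 3, 10]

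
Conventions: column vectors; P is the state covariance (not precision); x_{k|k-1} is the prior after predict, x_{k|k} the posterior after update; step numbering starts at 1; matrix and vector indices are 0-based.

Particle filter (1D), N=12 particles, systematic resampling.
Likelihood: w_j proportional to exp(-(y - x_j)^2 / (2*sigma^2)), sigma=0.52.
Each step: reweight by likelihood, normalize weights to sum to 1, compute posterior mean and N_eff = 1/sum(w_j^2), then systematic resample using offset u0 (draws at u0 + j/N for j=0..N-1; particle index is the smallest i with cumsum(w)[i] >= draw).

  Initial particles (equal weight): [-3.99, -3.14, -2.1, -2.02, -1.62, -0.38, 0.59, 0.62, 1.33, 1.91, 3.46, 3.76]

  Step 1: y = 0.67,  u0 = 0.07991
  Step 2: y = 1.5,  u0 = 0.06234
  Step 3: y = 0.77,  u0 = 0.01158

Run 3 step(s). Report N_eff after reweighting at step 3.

step 1: w=[0.0000, 0.0000, 0.0000, 0.0000, 0.0000, 0.0497, 0.3773, 0.3801, 0.1706, 0.0222, 0.0000, 0.0000]  mean=0.7087  Neff=3.1357  idx=[6, 6, 6, 6, 6, 7, 7, 7, 7, 8, 8, 9]
step 2: w=[0.0464, 0.0464, 0.0464, 0.0464, 0.0464, 0.0512, 0.0512, 0.0512, 0.0512, 0.2032, 0.2032, 0.1571]  mean=1.1042  Neff=7.7839  idx=[1, 3, 4, 6, 8, 9, 9, 10, 10, 10, 11, 11]
step 3: w=[0.1219, 0.1219, 0.1219, 0.1242, 0.1242, 0.0725, 0.0725, 0.0725, 0.0725, 0.0725, 0.0117, 0.0117]  mean=0.8966  Neff=9.8052  idx=[0, 0, 1, 2, 2, 3, 4, 4, 5, 7, 8, 9]

N_eff = 9.8052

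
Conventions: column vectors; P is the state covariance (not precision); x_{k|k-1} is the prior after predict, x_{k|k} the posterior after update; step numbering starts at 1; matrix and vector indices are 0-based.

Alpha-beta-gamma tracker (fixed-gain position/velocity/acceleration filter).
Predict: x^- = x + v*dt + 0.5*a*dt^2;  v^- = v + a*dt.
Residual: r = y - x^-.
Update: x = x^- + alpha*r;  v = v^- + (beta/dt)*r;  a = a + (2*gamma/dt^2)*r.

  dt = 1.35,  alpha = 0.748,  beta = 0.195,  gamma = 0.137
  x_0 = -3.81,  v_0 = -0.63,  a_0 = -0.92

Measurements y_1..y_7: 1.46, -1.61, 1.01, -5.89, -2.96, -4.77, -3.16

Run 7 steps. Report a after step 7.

step 1: x_pred=-5.4989  r=6.9588  x^+=-0.2936  v^+=-0.8668  a^+=0.1262
step 2: x_pred=-1.3488  r=-0.2612  x^+=-1.5442  v^+=-0.7342  a^+=0.0870
step 3: x_pred=-2.4561  r=3.4661  x^+=0.1365  v^+=-0.1161  a^+=0.6081
step 4: x_pred=0.5339  r=-6.4239  x^+=-4.2712  v^+=-0.2231  a^+=-0.3577
step 5: x_pred=-4.8984  r=1.9384  x^+=-3.4485  v^+=-0.4261  a^+=-0.0663
step 6: x_pred=-4.0841  r=-0.6859  x^+=-4.5972  v^+=-0.6147  a^+=-0.1694
step 7: x_pred=-5.5814  r=2.4214  x^+=-3.7702  v^+=-0.4936  a^+=0.1946

a_post = 0.1946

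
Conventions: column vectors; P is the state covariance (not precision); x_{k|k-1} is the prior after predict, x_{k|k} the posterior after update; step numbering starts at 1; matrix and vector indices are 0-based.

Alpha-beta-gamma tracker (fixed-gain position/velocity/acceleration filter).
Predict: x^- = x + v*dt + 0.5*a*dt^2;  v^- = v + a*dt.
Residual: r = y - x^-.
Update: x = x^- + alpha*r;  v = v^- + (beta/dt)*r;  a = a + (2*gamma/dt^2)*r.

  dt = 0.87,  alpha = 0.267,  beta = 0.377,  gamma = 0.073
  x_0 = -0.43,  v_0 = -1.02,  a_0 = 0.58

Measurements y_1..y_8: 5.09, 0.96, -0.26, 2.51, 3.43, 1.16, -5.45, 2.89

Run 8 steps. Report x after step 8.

x_post = -4.1458

step 1: x_pred=-1.0979  r=6.1879  x^+=0.5543  v^+=2.1660  a^+=1.7736
step 2: x_pred=3.1099  r=-2.1499  x^+=2.5359  v^+=2.7774  a^+=1.3589
step 3: x_pred=5.4665  r=-5.7265  x^+=3.9375  v^+=1.4782  a^+=0.2543
step 4: x_pred=5.3198  r=-2.8098  x^+=4.5696  v^+=0.4818  a^+=-0.2877
step 5: x_pred=4.8799  r=-1.4499  x^+=4.4928  v^+=-0.3967  a^+=-0.5674
step 6: x_pred=3.9329  r=-2.7729  x^+=3.1925  v^+=-2.0919  a^+=-1.1022
step 7: x_pred=0.9554  r=-6.4054  x^+=-0.7548  v^+=-5.8265  a^+=-2.3378
step 8: x_pred=-6.7087  r=9.5987  x^+=-4.1458  v^+=-3.7010  a^+=-0.4863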